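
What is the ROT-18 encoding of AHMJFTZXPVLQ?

A(0): 0+18=18 → S
H(7): 7+18=25 → Z
M(12): 12+18=30≡4 → E
J(9): 9+18=27≡1 → B
F(5): 5+18=23 → X
T(19): 19+18=37≡11 → L
Z(25): 25+18=43≡17 → R
X(23): 23+18=41≡15 → P
P(15): 15+18=33≡7 → H
V(21): 21+18=39≡13 → N
L(11): 11+18=29≡3 → D
Q(16): 16+18=34≡8 → I

SZEBXLRPHNDI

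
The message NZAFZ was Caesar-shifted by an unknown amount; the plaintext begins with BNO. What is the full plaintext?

From the crib: N(13)−B(1)=12, so the shift is 12.
Subtract 12 from each ciphertext letter:
N(13): 13−12=1 → B
Z(25): 25−12=13 → N
A(0): 0−12=-12≡14 → O
F(5): 5−12=-7≡19 → T
Z(25): 25−12=13 → N

BNOTN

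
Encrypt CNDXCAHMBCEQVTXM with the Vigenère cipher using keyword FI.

HVIFHIMUGKJYABCU

Repeat the key across the message: FIFIFIFIFIFIFIFI
C(2)+F(5): 7 → H
N(13)+I(8): 21 → V
D(3)+F(5): 8 → I
X(23)+I(8): 31≡5 → F
C(2)+F(5): 7 → H
A(0)+I(8): 8 → I
H(7)+F(5): 12 → M
M(12)+I(8): 20 → U
B(1)+F(5): 6 → G
C(2)+I(8): 10 → K
E(4)+F(5): 9 → J
Q(16)+I(8): 24 → Y
V(21)+F(5): 26≡0 → A
T(19)+I(8): 27≡1 → B
X(23)+F(5): 28≡2 → C
M(12)+I(8): 20 → U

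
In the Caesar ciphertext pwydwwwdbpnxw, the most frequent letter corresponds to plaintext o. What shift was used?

8

The most frequent ciphertext letter is w (appears 5 times).
w is position 22; o is position 14.
Shift = 8.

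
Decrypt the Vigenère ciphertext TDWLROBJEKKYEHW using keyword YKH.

VTPNHHDZXMARGXP

Repeat the key across the ciphertext: YKHYKHYKHYKHYKH
T(19)−Y(24): -5≡21 → V
D(3)−K(10): -7≡19 → T
W(22)−H(7): 15 → P
L(11)−Y(24): -13≡13 → N
R(17)−K(10): 7 → H
O(14)−H(7): 7 → H
B(1)−Y(24): -23≡3 → D
J(9)−K(10): -1≡25 → Z
E(4)−H(7): -3≡23 → X
K(10)−Y(24): -14≡12 → M
K(10)−K(10): 0 → A
Y(24)−H(7): 17 → R
E(4)−Y(24): -20≡6 → G
H(7)−K(10): -3≡23 → X
W(22)−H(7): 15 → P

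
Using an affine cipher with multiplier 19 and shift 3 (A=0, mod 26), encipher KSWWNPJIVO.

K(10): 19·10+3=193≡11 → L
S(18): 19·18+3=345≡7 → H
W(22): 19·22+3=421≡5 → F
W(22): 19·22+3=421≡5 → F
N(13): 19·13+3=250≡16 → Q
P(15): 19·15+3=288≡2 → C
J(9): 19·9+3=174≡18 → S
I(8): 19·8+3=155≡25 → Z
V(21): 19·21+3=402≡12 → M
O(14): 19·14+3=269≡9 → J

LHFFQCSZMJ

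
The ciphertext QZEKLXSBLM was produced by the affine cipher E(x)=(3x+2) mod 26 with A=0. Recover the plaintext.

The inverse of 3 mod 26 is 9, since 3·9=27≡1. Apply D(y)=9·(y−2) mod 26:
Q(16): 9·(16−2)=126≡22 → W
Z(25): 9·(25−2)=207≡25 → Z
E(4): 9·(4−2)=18 → S
K(10): 9·(10−2)=72≡20 → U
L(11): 9·(11−2)=81≡3 → D
X(23): 9·(23−2)=189≡7 → H
S(18): 9·(18−2)=144≡14 → O
B(1): 9·(1−2)=-9≡17 → R
L(11): 9·(11−2)=81≡3 → D
M(12): 9·(12−2)=90≡12 → M

WZSUDHORDM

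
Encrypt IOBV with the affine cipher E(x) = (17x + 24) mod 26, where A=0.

ECPR

I(8): 17·8+24=160≡4 → E
O(14): 17·14+24=262≡2 → C
B(1): 17·1+24=41≡15 → P
V(21): 17·21+24=381≡17 → R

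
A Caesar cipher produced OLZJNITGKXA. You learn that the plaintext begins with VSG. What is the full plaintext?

VSGQUPANREH

From the crib: O(14)−V(21)=-7≡19, so the shift is 19.
Subtract 19 from each ciphertext letter:
O(14): 14−19=-5≡21 → V
L(11): 11−19=-8≡18 → S
Z(25): 25−19=6 → G
J(9): 9−19=-10≡16 → Q
N(13): 13−19=-6≡20 → U
I(8): 8−19=-11≡15 → P
T(19): 19−19=0 → A
G(6): 6−19=-13≡13 → N
K(10): 10−19=-9≡17 → R
X(23): 23−19=4 → E
A(0): 0−19=-19≡7 → H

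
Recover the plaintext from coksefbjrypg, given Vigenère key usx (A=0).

iwnymihruexj

Repeat the key across the ciphertext: usxusxusxusx
c(2)−u(20): -18≡8 → i
o(14)−s(18): -4≡22 → w
k(10)−x(23): -13≡13 → n
s(18)−u(20): -2≡24 → y
e(4)−s(18): -14≡12 → m
f(5)−x(23): -18≡8 → i
b(1)−u(20): -19≡7 → h
j(9)−s(18): -9≡17 → r
r(17)−x(23): -6≡20 → u
y(24)−u(20): 4 → e
p(15)−s(18): -3≡23 → x
g(6)−x(23): -17≡9 → j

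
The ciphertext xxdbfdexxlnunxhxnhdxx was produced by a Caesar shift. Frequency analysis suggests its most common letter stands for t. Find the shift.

The most frequent ciphertext letter is x (appears 8 times).
x is position 23; t is position 19.
Shift = 4.

4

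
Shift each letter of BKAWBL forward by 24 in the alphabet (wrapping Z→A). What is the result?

ZIYUZJ

B(1): 1+24=25 → Z
K(10): 10+24=34≡8 → I
A(0): 0+24=24 → Y
W(22): 22+24=46≡20 → U
B(1): 1+24=25 → Z
L(11): 11+24=35≡9 → J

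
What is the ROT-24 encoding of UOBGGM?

SMZEEK

U(20): 20+24=44≡18 → S
O(14): 14+24=38≡12 → M
B(1): 1+24=25 → Z
G(6): 6+24=30≡4 → E
G(6): 6+24=30≡4 → E
M(12): 12+24=36≡10 → K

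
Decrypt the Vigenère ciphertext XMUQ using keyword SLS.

Repeat the key across the ciphertext: SLSS
X(23)−S(18): 5 → F
M(12)−L(11): 1 → B
U(20)−S(18): 2 → C
Q(16)−S(18): -2≡24 → Y

FBCY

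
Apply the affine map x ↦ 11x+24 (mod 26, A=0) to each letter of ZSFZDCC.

NOBNFUU

Z(25): 11·25+24=299≡13 → N
S(18): 11·18+24=222≡14 → O
F(5): 11·5+24=79≡1 → B
Z(25): 11·25+24=299≡13 → N
D(3): 11·3+24=57≡5 → F
C(2): 11·2+24=46≡20 → U
C(2): 11·2+24=46≡20 → U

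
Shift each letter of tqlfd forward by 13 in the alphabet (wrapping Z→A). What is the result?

gdysq

t(19): 19+13=32≡6 → g
q(16): 16+13=29≡3 → d
l(11): 11+13=24 → y
f(5): 5+13=18 → s
d(3): 3+13=16 → q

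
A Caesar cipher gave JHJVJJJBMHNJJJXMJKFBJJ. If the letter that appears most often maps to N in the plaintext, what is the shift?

22

The most frequent ciphertext letter is J (appears 11 times).
J is position 9; N is position 13.
Shift = -4≡22.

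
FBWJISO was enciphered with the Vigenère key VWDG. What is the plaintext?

Repeat the key across the ciphertext: VWDGVWD
F(5)−V(21): -16≡10 → K
B(1)−W(22): -21≡5 → F
W(22)−D(3): 19 → T
J(9)−G(6): 3 → D
I(8)−V(21): -13≡13 → N
S(18)−W(22): -4≡22 → W
O(14)−D(3): 11 → L

KFTDNWL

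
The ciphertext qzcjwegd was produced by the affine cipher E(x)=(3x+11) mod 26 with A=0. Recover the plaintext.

The inverse of 3 mod 26 is 9, since 3·9=27≡1. Apply D(y)=9·(y−11) mod 26:
q(16): 9·(16−11)=45≡19 → t
z(25): 9·(25−11)=126≡22 → w
c(2): 9·(2−11)=-81≡23 → x
j(9): 9·(9−11)=-18≡8 → i
w(22): 9·(22−11)=99≡21 → v
e(4): 9·(4−11)=-63≡15 → p
g(6): 9·(6−11)=-45≡7 → h
d(3): 9·(3−11)=-72≡6 → g

twxivphg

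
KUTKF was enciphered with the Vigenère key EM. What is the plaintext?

Repeat the key across the ciphertext: EMEME
K(10)−E(4): 6 → G
U(20)−M(12): 8 → I
T(19)−E(4): 15 → P
K(10)−M(12): -2≡24 → Y
F(5)−E(4): 1 → B

GIPYB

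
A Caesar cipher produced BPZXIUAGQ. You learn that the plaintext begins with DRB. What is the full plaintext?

From the crib: B(1)−D(3)=-2≡24, so the shift is 24.
Subtract 24 from each ciphertext letter:
B(1): 1−24=-23≡3 → D
P(15): 15−24=-9≡17 → R
Z(25): 25−24=1 → B
X(23): 23−24=-1≡25 → Z
I(8): 8−24=-16≡10 → K
U(20): 20−24=-4≡22 → W
A(0): 0−24=-24≡2 → C
G(6): 6−24=-18≡8 → I
Q(16): 16−24=-8≡18 → S

DRBZKWCIS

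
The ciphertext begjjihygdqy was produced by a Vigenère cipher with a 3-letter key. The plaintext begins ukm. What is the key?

Subtract each crib letter from the matching ciphertext letter (mod 26):
b(1)−u(20)=-19≡7 → h
e(4)−k(10)=-6≡20 → u
g(6)−m(12)=-6≡20 → u

huu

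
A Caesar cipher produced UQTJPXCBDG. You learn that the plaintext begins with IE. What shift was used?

12

From the crib: U(20)−I(8)=12, so the shift is 12.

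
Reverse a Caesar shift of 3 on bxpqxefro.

b(1): 1−3=-2≡24 → y
x(23): 23−3=20 → u
p(15): 15−3=12 → m
q(16): 16−3=13 → n
x(23): 23−3=20 → u
e(4): 4−3=1 → b
f(5): 5−3=2 → c
r(17): 17−3=14 → o
o(14): 14−3=11 → l

yumnubcol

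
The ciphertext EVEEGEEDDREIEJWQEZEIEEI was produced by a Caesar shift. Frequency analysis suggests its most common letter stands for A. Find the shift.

The most frequent ciphertext letter is E (appears 11 times).
E is position 4; A is position 0.
Shift = 4.

4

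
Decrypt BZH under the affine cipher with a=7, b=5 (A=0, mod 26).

The inverse of 7 mod 26 is 15, since 7·15=105≡1. Apply D(y)=15·(y−5) mod 26:
B(1): 15·(1−5)=-60≡18 → S
Z(25): 15·(25−5)=300≡14 → O
H(7): 15·(7−5)=30≡4 → E

SOE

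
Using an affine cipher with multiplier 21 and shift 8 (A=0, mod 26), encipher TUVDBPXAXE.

RMHTDLXIXO

T(19): 21·19+8=407≡17 → R
U(20): 21·20+8=428≡12 → M
V(21): 21·21+8=449≡7 → H
D(3): 21·3+8=71≡19 → T
B(1): 21·1+8=29≡3 → D
P(15): 21·15+8=323≡11 → L
X(23): 21·23+8=491≡23 → X
A(0): 21·0+8=8 → I
X(23): 21·23+8=491≡23 → X
E(4): 21·4+8=92≡14 → O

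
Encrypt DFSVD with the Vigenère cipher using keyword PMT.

Repeat the key across the message: PMTPM
D(3)+P(15): 18 → S
F(5)+M(12): 17 → R
S(18)+T(19): 37≡11 → L
V(21)+P(15): 36≡10 → K
D(3)+M(12): 15 → P

SRLKP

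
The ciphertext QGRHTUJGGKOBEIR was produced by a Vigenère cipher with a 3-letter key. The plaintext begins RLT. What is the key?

ZVY

Subtract each crib letter from the matching ciphertext letter (mod 26):
Q(16)−R(17)=-1≡25 → Z
G(6)−L(11)=-5≡21 → V
R(17)−T(19)=-2≡24 → Y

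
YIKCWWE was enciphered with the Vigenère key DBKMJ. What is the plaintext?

Repeat the key across the ciphertext: DBKMJDB
Y(24)−D(3): 21 → V
I(8)−B(1): 7 → H
K(10)−K(10): 0 → A
C(2)−M(12): -10≡16 → Q
W(22)−J(9): 13 → N
W(22)−D(3): 19 → T
E(4)−B(1): 3 → D

VHAQNTD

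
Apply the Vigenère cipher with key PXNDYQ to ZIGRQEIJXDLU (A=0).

Repeat the key across the message: PXNDYQPXNDYQ
Z(25)+P(15): 40≡14 → O
I(8)+X(23): 31≡5 → F
G(6)+N(13): 19 → T
R(17)+D(3): 20 → U
Q(16)+Y(24): 40≡14 → O
E(4)+Q(16): 20 → U
I(8)+P(15): 23 → X
J(9)+X(23): 32≡6 → G
X(23)+N(13): 36≡10 → K
D(3)+D(3): 6 → G
L(11)+Y(24): 35≡9 → J
U(20)+Q(16): 36≡10 → K

OFTUOUXGKGJK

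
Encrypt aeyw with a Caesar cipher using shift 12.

a(0): 0+12=12 → m
e(4): 4+12=16 → q
y(24): 24+12=36≡10 → k
w(22): 22+12=34≡8 → i

mqki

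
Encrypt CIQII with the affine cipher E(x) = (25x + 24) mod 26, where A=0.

C(2): 25·2+24=74≡22 → W
I(8): 25·8+24=224≡16 → Q
Q(16): 25·16+24=424≡8 → I
I(8): 25·8+24=224≡16 → Q
I(8): 25·8+24=224≡16 → Q

WQIQQ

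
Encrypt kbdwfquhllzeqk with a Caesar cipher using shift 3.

k(10): 10+3=13 → n
b(1): 1+3=4 → e
d(3): 3+3=6 → g
w(22): 22+3=25 → z
f(5): 5+3=8 → i
q(16): 16+3=19 → t
u(20): 20+3=23 → x
h(7): 7+3=10 → k
l(11): 11+3=14 → o
l(11): 11+3=14 → o
z(25): 25+3=28≡2 → c
e(4): 4+3=7 → h
q(16): 16+3=19 → t
k(10): 10+3=13 → n

negzitxkoochtn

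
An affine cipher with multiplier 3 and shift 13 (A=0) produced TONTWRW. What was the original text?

The inverse of 3 mod 26 is 9, since 3·9=27≡1. Apply D(y)=9·(y−13) mod 26:
T(19): 9·(19−13)=54≡2 → C
O(14): 9·(14−13)=9 → J
N(13): 9·(13−13)=0 → A
T(19): 9·(19−13)=54≡2 → C
W(22): 9·(22−13)=81≡3 → D
R(17): 9·(17−13)=36≡10 → K
W(22): 9·(22−13)=81≡3 → D

CJACDKD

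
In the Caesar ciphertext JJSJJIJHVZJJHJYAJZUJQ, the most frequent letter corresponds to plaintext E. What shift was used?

5

The most frequent ciphertext letter is J (appears 10 times).
J is position 9; E is position 4.
Shift = 5.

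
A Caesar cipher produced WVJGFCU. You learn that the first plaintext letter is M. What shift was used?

From the crib: W(22)−M(12)=10, so the shift is 10.

10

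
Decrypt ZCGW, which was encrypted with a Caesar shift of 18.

HKOE

Z(25): 25−18=7 → H
C(2): 2−18=-16≡10 → K
G(6): 6−18=-12≡14 → O
W(22): 22−18=4 → E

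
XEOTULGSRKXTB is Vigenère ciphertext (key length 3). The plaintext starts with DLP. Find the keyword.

Subtract each crib letter from the matching ciphertext letter (mod 26):
X(23)−D(3)=20 → U
E(4)−L(11)=-7≡19 → T
O(14)−P(15)=-1≡25 → Z

UTZ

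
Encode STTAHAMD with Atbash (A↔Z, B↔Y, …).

S(18) → H(7)
T(19) → G(6)
T(19) → G(6)
A(0) → Z(25)
H(7) → S(18)
A(0) → Z(25)
M(12) → N(13)
D(3) → W(22)

HGGZSZNW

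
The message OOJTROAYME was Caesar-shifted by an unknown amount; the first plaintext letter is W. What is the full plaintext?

From the crib: O(14)−W(22)=-8≡18, so the shift is 18.
Subtract 18 from each ciphertext letter:
O(14): 14−18=-4≡22 → W
O(14): 14−18=-4≡22 → W
J(9): 9−18=-9≡17 → R
T(19): 19−18=1 → B
R(17): 17−18=-1≡25 → Z
O(14): 14−18=-4≡22 → W
A(0): 0−18=-18≡8 → I
Y(24): 24−18=6 → G
M(12): 12−18=-6≡20 → U
E(4): 4−18=-14≡12 → M

WWRBZWIGUM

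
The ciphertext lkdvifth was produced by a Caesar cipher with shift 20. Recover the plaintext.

rqjbolzn

l(11): 11−20=-9≡17 → r
k(10): 10−20=-10≡16 → q
d(3): 3−20=-17≡9 → j
v(21): 21−20=1 → b
i(8): 8−20=-12≡14 → o
f(5): 5−20=-15≡11 → l
t(19): 19−20=-1≡25 → z
h(7): 7−20=-13≡13 → n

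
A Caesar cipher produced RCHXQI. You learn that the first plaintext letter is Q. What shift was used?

From the crib: R(17)−Q(16)=1, so the shift is 1.

1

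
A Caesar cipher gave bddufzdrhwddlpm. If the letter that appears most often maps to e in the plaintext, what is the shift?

The most frequent ciphertext letter is d (appears 5 times).
d is position 3; e is position 4.
Shift = -1≡25.

25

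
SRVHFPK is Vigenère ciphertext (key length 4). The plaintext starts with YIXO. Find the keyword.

UJYT

Subtract each crib letter from the matching ciphertext letter (mod 26):
S(18)−Y(24)=-6≡20 → U
R(17)−I(8)=9 → J
V(21)−X(23)=-2≡24 → Y
H(7)−O(14)=-7≡19 → T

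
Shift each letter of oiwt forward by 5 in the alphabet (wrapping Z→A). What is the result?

o(14): 14+5=19 → t
i(8): 8+5=13 → n
w(22): 22+5=27≡1 → b
t(19): 19+5=24 → y

tnby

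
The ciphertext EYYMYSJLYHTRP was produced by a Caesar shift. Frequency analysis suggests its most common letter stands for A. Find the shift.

The most frequent ciphertext letter is Y (appears 4 times).
Y is position 24; A is position 0.
Shift = 24.

24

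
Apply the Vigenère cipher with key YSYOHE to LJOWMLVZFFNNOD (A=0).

Repeat the key across the message: YSYOHEYSYOHEYS
L(11)+Y(24): 35≡9 → J
J(9)+S(18): 27≡1 → B
O(14)+Y(24): 38≡12 → M
W(22)+O(14): 36≡10 → K
M(12)+H(7): 19 → T
L(11)+E(4): 15 → P
V(21)+Y(24): 45≡19 → T
Z(25)+S(18): 43≡17 → R
F(5)+Y(24): 29≡3 → D
F(5)+O(14): 19 → T
N(13)+H(7): 20 → U
N(13)+E(4): 17 → R
O(14)+Y(24): 38≡12 → M
D(3)+S(18): 21 → V

JBMKTPTRDTURMV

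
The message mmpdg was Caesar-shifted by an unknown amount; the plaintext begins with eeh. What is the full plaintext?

From the crib: m(12)−e(4)=8, so the shift is 8.
Subtract 8 from each ciphertext letter:
m(12): 12−8=4 → e
m(12): 12−8=4 → e
p(15): 15−8=7 → h
d(3): 3−8=-5≡21 → v
g(6): 6−8=-2≡24 → y

eehvy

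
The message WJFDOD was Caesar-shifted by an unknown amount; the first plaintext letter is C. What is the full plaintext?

From the crib: W(22)−C(2)=20, so the shift is 20.
Subtract 20 from each ciphertext letter:
W(22): 22−20=2 → C
J(9): 9−20=-11≡15 → P
F(5): 5−20=-15≡11 → L
D(3): 3−20=-17≡9 → J
O(14): 14−20=-6≡20 → U
D(3): 3−20=-17≡9 → J

CPLJUJ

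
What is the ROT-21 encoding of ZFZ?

UAU

Z(25): 25+21=46≡20 → U
F(5): 5+21=26≡0 → A
Z(25): 25+21=46≡20 → U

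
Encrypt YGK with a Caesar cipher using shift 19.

Y(24): 24+19=43≡17 → R
G(6): 6+19=25 → Z
K(10): 10+19=29≡3 → D

RZD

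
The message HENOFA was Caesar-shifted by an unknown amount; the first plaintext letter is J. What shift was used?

From the crib: H(7)−J(9)=-2≡24, so the shift is 24.

24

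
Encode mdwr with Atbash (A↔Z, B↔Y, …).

nwdi

m(12) → n(13)
d(3) → w(22)
w(22) → d(3)
r(17) → i(8)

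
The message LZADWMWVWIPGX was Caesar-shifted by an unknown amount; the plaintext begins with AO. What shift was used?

From the crib: L(11)−A(0)=11, so the shift is 11.

11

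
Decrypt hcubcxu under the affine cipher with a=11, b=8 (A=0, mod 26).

The inverse of 11 mod 26 is 19, since 11·19=209≡1. Apply D(y)=19·(y−8) mod 26:
h(7): 19·(7−8)=-19≡7 → h
c(2): 19·(2−8)=-114≡16 → q
u(20): 19·(20−8)=228≡20 → u
b(1): 19·(1−8)=-133≡23 → x
c(2): 19·(2−8)=-114≡16 → q
x(23): 19·(23−8)=285≡25 → z
u(20): 19·(20−8)=228≡20 → u

hquxqzu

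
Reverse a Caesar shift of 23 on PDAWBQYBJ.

SGDZETBEM

P(15): 15−23=-8≡18 → S
D(3): 3−23=-20≡6 → G
A(0): 0−23=-23≡3 → D
W(22): 22−23=-1≡25 → Z
B(1): 1−23=-22≡4 → E
Q(16): 16−23=-7≡19 → T
Y(24): 24−23=1 → B
B(1): 1−23=-22≡4 → E
J(9): 9−23=-14≡12 → M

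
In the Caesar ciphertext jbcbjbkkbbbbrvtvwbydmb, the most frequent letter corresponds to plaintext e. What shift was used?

The most frequent ciphertext letter is b (appears 9 times).
b is position 1; e is position 4.
Shift = -3≡23.

23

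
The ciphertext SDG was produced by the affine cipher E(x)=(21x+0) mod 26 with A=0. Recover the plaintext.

MPE

The inverse of 21 mod 26 is 5, since 21·5=105≡1. Apply D(y)=5·(y−0) mod 26:
S(18): 5·(18−0)=90≡12 → M
D(3): 5·(3−0)=15 → P
G(6): 5·(6−0)=30≡4 → E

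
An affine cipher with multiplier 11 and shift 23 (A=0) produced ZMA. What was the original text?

MZF

The inverse of 11 mod 26 is 19, since 11·19=209≡1. Apply D(y)=19·(y−23) mod 26:
Z(25): 19·(25−23)=38≡12 → M
M(12): 19·(12−23)=-209≡25 → Z
A(0): 19·(0−23)=-437≡5 → F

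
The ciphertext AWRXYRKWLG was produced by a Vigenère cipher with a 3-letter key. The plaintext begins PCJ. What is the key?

Subtract each crib letter from the matching ciphertext letter (mod 26):
A(0)−P(15)=-15≡11 → L
W(22)−C(2)=20 → U
R(17)−J(9)=8 → I

LUI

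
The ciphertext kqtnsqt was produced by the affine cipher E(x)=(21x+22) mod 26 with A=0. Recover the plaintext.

The inverse of 21 mod 26 is 5, since 21·5=105≡1. Apply D(y)=5·(y−22) mod 26:
k(10): 5·(10−22)=-60≡18 → s
q(16): 5·(16−22)=-30≡22 → w
t(19): 5·(19−22)=-15≡11 → l
n(13): 5·(13−22)=-45≡7 → h
s(18): 5·(18−22)=-20≡6 → g
q(16): 5·(16−22)=-30≡22 → w
t(19): 5·(19−22)=-15≡11 → l

swlhgwl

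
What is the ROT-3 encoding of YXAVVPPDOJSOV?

BADYYSSGRMVRY

Y(24): 24+3=27≡1 → B
X(23): 23+3=26≡0 → A
A(0): 0+3=3 → D
V(21): 21+3=24 → Y
V(21): 21+3=24 → Y
P(15): 15+3=18 → S
P(15): 15+3=18 → S
D(3): 3+3=6 → G
O(14): 14+3=17 → R
J(9): 9+3=12 → M
S(18): 18+3=21 → V
O(14): 14+3=17 → R
V(21): 21+3=24 → Y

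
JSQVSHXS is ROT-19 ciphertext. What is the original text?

J(9): 9−19=-10≡16 → Q
S(18): 18−19=-1≡25 → Z
Q(16): 16−19=-3≡23 → X
V(21): 21−19=2 → C
S(18): 18−19=-1≡25 → Z
H(7): 7−19=-12≡14 → O
X(23): 23−19=4 → E
S(18): 18−19=-1≡25 → Z

QZXCZOEZ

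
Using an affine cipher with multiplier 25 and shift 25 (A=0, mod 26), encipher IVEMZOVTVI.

REVNALEGER

I(8): 25·8+25=225≡17 → R
V(21): 25·21+25=550≡4 → E
E(4): 25·4+25=125≡21 → V
M(12): 25·12+25=325≡13 → N
Z(25): 25·25+25=650≡0 → A
O(14): 25·14+25=375≡11 → L
V(21): 25·21+25=550≡4 → E
T(19): 25·19+25=500≡6 → G
V(21): 25·21+25=550≡4 → E
I(8): 25·8+25=225≡17 → R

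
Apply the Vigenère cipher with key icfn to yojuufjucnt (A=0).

gqohchohkpy

Repeat the key across the message: icfnicfnicf
y(24)+i(8): 32≡6 → g
o(14)+c(2): 16 → q
j(9)+f(5): 14 → o
u(20)+n(13): 33≡7 → h
u(20)+i(8): 28≡2 → c
f(5)+c(2): 7 → h
j(9)+f(5): 14 → o
u(20)+n(13): 33≡7 → h
c(2)+i(8): 10 → k
n(13)+c(2): 15 → p
t(19)+f(5): 24 → y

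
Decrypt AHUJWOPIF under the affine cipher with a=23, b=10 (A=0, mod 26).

MBOJWQHST

The inverse of 23 mod 26 is 17, since 23·17=391≡1. Apply D(y)=17·(y−10) mod 26:
A(0): 17·(0−10)=-170≡12 → M
H(7): 17·(7−10)=-51≡1 → B
U(20): 17·(20−10)=170≡14 → O
J(9): 17·(9−10)=-17≡9 → J
W(22): 17·(22−10)=204≡22 → W
O(14): 17·(14−10)=68≡16 → Q
P(15): 17·(15−10)=85≡7 → H
I(8): 17·(8−10)=-34≡18 → S
F(5): 17·(5−10)=-85≡19 → T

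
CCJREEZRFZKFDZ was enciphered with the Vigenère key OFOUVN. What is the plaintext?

OXVXJRLMRFPSPU

Repeat the key across the ciphertext: OFOUVNOFOUVNOF
C(2)−O(14): -12≡14 → O
C(2)−F(5): -3≡23 → X
J(9)−O(14): -5≡21 → V
R(17)−U(20): -3≡23 → X
E(4)−V(21): -17≡9 → J
E(4)−N(13): -9≡17 → R
Z(25)−O(14): 11 → L
R(17)−F(5): 12 → M
F(5)−O(14): -9≡17 → R
Z(25)−U(20): 5 → F
K(10)−V(21): -11≡15 → P
F(5)−N(13): -8≡18 → S
D(3)−O(14): -11≡15 → P
Z(25)−F(5): 20 → U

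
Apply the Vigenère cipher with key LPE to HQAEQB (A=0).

SFEPFF

Repeat the key across the message: LPELPE
H(7)+L(11): 18 → S
Q(16)+P(15): 31≡5 → F
A(0)+E(4): 4 → E
E(4)+L(11): 15 → P
Q(16)+P(15): 31≡5 → F
B(1)+E(4): 5 → F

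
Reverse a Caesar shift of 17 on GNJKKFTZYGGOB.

G(6): 6−17=-11≡15 → P
N(13): 13−17=-4≡22 → W
J(9): 9−17=-8≡18 → S
K(10): 10−17=-7≡19 → T
K(10): 10−17=-7≡19 → T
F(5): 5−17=-12≡14 → O
T(19): 19−17=2 → C
Z(25): 25−17=8 → I
Y(24): 24−17=7 → H
G(6): 6−17=-11≡15 → P
G(6): 6−17=-11≡15 → P
O(14): 14−17=-3≡23 → X
B(1): 1−17=-16≡10 → K

PWSTTOCIHPPXK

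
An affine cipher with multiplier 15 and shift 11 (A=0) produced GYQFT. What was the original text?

RNJKE

The inverse of 15 mod 26 is 7, since 15·7=105≡1. Apply D(y)=7·(y−11) mod 26:
G(6): 7·(6−11)=-35≡17 → R
Y(24): 7·(24−11)=91≡13 → N
Q(16): 7·(16−11)=35≡9 → J
F(5): 7·(5−11)=-42≡10 → K
T(19): 7·(19−11)=56≡4 → E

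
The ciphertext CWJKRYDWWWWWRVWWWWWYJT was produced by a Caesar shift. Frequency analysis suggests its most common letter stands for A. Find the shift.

The most frequent ciphertext letter is W (appears 11 times).
W is position 22; A is position 0.
Shift = 22.

22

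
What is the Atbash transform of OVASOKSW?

LEZHLPHD

O(14) → L(11)
V(21) → E(4)
A(0) → Z(25)
S(18) → H(7)
O(14) → L(11)
K(10) → P(15)
S(18) → H(7)
W(22) → D(3)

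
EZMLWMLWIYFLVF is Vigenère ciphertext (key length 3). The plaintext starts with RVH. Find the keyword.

Subtract each crib letter from the matching ciphertext letter (mod 26):
E(4)−R(17)=-13≡13 → N
Z(25)−V(21)=4 → E
M(12)−H(7)=5 → F

NEF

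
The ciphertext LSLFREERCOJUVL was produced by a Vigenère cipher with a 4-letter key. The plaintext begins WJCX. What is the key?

Subtract each crib letter from the matching ciphertext letter (mod 26):
L(11)−W(22)=-11≡15 → P
S(18)−J(9)=9 → J
L(11)−C(2)=9 → J
F(5)−X(23)=-18≡8 → I

PJJI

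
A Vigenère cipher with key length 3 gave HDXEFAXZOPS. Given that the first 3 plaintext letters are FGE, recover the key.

CXT

Subtract each crib letter from the matching ciphertext letter (mod 26):
H(7)−F(5)=2 → C
D(3)−G(6)=-3≡23 → X
X(23)−E(4)=19 → T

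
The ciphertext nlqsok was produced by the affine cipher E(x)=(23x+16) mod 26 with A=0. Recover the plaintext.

btaisc

The inverse of 23 mod 26 is 17, since 23·17=391≡1. Apply D(y)=17·(y−16) mod 26:
n(13): 17·(13−16)=-51≡1 → b
l(11): 17·(11−16)=-85≡19 → t
q(16): 17·(16−16)=0 → a
s(18): 17·(18−16)=34≡8 → i
o(14): 17·(14−16)=-34≡18 → s
k(10): 17·(10−16)=-102≡2 → c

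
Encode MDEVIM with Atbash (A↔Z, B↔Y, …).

NWVERN

M(12) → N(13)
D(3) → W(22)
E(4) → V(21)
V(21) → E(4)
I(8) → R(17)
M(12) → N(13)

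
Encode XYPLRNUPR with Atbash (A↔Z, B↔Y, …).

CBKOIMFKI

X(23) → C(2)
Y(24) → B(1)
P(15) → K(10)
L(11) → O(14)
R(17) → I(8)
N(13) → M(12)
U(20) → F(5)
P(15) → K(10)
R(17) → I(8)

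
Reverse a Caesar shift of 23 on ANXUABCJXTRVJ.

DQAXDEFMAWUYM

A(0): 0−23=-23≡3 → D
N(13): 13−23=-10≡16 → Q
X(23): 23−23=0 → A
U(20): 20−23=-3≡23 → X
A(0): 0−23=-23≡3 → D
B(1): 1−23=-22≡4 → E
C(2): 2−23=-21≡5 → F
J(9): 9−23=-14≡12 → M
X(23): 23−23=0 → A
T(19): 19−23=-4≡22 → W
R(17): 17−23=-6≡20 → U
V(21): 21−23=-2≡24 → Y
J(9): 9−23=-14≡12 → M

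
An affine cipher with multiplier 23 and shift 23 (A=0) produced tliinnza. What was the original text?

keffmmiz

The inverse of 23 mod 26 is 17, since 23·17=391≡1. Apply D(y)=17·(y−23) mod 26:
t(19): 17·(19−23)=-68≡10 → k
l(11): 17·(11−23)=-204≡4 → e
i(8): 17·(8−23)=-255≡5 → f
i(8): 17·(8−23)=-255≡5 → f
n(13): 17·(13−23)=-170≡12 → m
n(13): 17·(13−23)=-170≡12 → m
z(25): 17·(25−23)=34≡8 → i
a(0): 17·(0−23)=-391≡25 → z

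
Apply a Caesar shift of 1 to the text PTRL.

P(15): 15+1=16 → Q
T(19): 19+1=20 → U
R(17): 17+1=18 → S
L(11): 11+1=12 → M

QUSM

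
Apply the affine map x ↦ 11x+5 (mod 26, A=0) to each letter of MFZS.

M(12): 11·12+5=137≡7 → H
F(5): 11·5+5=60≡8 → I
Z(25): 11·25+5=280≡20 → U
S(18): 11·18+5=203≡21 → V

HIUV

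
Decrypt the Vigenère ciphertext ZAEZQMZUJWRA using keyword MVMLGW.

Repeat the key across the ciphertext: MVMLGWMVMLGW
Z(25)−M(12): 13 → N
A(0)−V(21): -21≡5 → F
E(4)−M(12): -8≡18 → S
Z(25)−L(11): 14 → O
Q(16)−G(6): 10 → K
M(12)−W(22): -10≡16 → Q
Z(25)−M(12): 13 → N
U(20)−V(21): -1≡25 → Z
J(9)−M(12): -3≡23 → X
W(22)−L(11): 11 → L
R(17)−G(6): 11 → L
A(0)−W(22): -22≡4 → E

NFSOKQNZXLLE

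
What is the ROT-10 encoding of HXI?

H(7): 7+10=17 → R
X(23): 23+10=33≡7 → H
I(8): 8+10=18 → S

RHS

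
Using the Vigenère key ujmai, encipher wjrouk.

Repeat the key across the message: ujmaiu
w(22)+u(20): 42≡16 → q
j(9)+j(9): 18 → s
r(17)+m(12): 29≡3 → d
o(14)+a(0): 14 → o
u(20)+i(8): 28≡2 → c
k(10)+u(20): 30≡4 → e

qsdoce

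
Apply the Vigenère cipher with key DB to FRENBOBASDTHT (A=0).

ISHOEPEBVEWIW

Repeat the key across the message: DBDBDBDBDBDBD
F(5)+D(3): 8 → I
R(17)+B(1): 18 → S
E(4)+D(3): 7 → H
N(13)+B(1): 14 → O
B(1)+D(3): 4 → E
O(14)+B(1): 15 → P
B(1)+D(3): 4 → E
A(0)+B(1): 1 → B
S(18)+D(3): 21 → V
D(3)+B(1): 4 → E
T(19)+D(3): 22 → W
H(7)+B(1): 8 → I
T(19)+D(3): 22 → W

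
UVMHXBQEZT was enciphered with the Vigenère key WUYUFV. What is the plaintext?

YBONSGUKBZ

Repeat the key across the ciphertext: WUYUFVWUYU
U(20)−W(22): -2≡24 → Y
V(21)−U(20): 1 → B
M(12)−Y(24): -12≡14 → O
H(7)−U(20): -13≡13 → N
X(23)−F(5): 18 → S
B(1)−V(21): -20≡6 → G
Q(16)−W(22): -6≡20 → U
E(4)−U(20): -16≡10 → K
Z(25)−Y(24): 1 → B
T(19)−U(20): -1≡25 → Z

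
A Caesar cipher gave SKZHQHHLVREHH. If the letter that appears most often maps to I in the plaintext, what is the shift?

25

The most frequent ciphertext letter is H (appears 5 times).
H is position 7; I is position 8.
Shift = -1≡25.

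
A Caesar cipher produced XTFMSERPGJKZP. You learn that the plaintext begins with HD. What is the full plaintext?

From the crib: X(23)−H(7)=16, so the shift is 16.
Subtract 16 from each ciphertext letter:
X(23): 23−16=7 → H
T(19): 19−16=3 → D
F(5): 5−16=-11≡15 → P
M(12): 12−16=-4≡22 → W
S(18): 18−16=2 → C
E(4): 4−16=-12≡14 → O
R(17): 17−16=1 → B
P(15): 15−16=-1≡25 → Z
G(6): 6−16=-10≡16 → Q
J(9): 9−16=-7≡19 → T
K(10): 10−16=-6≡20 → U
Z(25): 25−16=9 → J
P(15): 15−16=-1≡25 → Z

HDPWCOBZQTUJZ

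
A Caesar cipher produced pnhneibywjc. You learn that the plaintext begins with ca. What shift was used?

From the crib: p(15)−c(2)=13, so the shift is 13.

13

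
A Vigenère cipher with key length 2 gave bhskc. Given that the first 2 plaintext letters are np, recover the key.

Subtract each crib letter from the matching ciphertext letter (mod 26):
b(1)−n(13)=-12≡14 → o
h(7)−p(15)=-8≡18 → s

os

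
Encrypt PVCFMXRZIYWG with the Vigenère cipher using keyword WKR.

Repeat the key across the message: WKRWKRWKRWKR
P(15)+W(22): 37≡11 → L
V(21)+K(10): 31≡5 → F
C(2)+R(17): 19 → T
F(5)+W(22): 27≡1 → B
M(12)+K(10): 22 → W
X(23)+R(17): 40≡14 → O
R(17)+W(22): 39≡13 → N
Z(25)+K(10): 35≡9 → J
I(8)+R(17): 25 → Z
Y(24)+W(22): 46≡20 → U
W(22)+K(10): 32≡6 → G
G(6)+R(17): 23 → X

LFTBWONJZUGX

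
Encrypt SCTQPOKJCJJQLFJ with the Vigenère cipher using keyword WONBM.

Repeat the key across the message: WONBMWONBMWONBM
S(18)+W(22): 40≡14 → O
C(2)+O(14): 16 → Q
T(19)+N(13): 32≡6 → G
Q(16)+B(1): 17 → R
P(15)+M(12): 27≡1 → B
O(14)+W(22): 36≡10 → K
K(10)+O(14): 24 → Y
J(9)+N(13): 22 → W
C(2)+B(1): 3 → D
J(9)+M(12): 21 → V
J(9)+W(22): 31≡5 → F
Q(16)+O(14): 30≡4 → E
L(11)+N(13): 24 → Y
F(5)+B(1): 6 → G
J(9)+M(12): 21 → V

OQGRBKYWDVFEYGV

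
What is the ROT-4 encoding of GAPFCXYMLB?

KETJGBCQPF

G(6): 6+4=10 → K
A(0): 0+4=4 → E
P(15): 15+4=19 → T
F(5): 5+4=9 → J
C(2): 2+4=6 → G
X(23): 23+4=27≡1 → B
Y(24): 24+4=28≡2 → C
M(12): 12+4=16 → Q
L(11): 11+4=15 → P
B(1): 1+4=5 → F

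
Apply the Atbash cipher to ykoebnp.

bplvymk

y(24) → b(1)
k(10) → p(15)
o(14) → l(11)
e(4) → v(21)
b(1) → y(24)
n(13) → m(12)
p(15) → k(10)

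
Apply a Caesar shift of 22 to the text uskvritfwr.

qogrnepbsn

u(20): 20+22=42≡16 → q
s(18): 18+22=40≡14 → o
k(10): 10+22=32≡6 → g
v(21): 21+22=43≡17 → r
r(17): 17+22=39≡13 → n
i(8): 8+22=30≡4 → e
t(19): 19+22=41≡15 → p
f(5): 5+22=27≡1 → b
w(22): 22+22=44≡18 → s
r(17): 17+22=39≡13 → n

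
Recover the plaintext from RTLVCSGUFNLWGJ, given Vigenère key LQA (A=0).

Repeat the key across the ciphertext: LQALQALQALQALQ
R(17)−L(11): 6 → G
T(19)−Q(16): 3 → D
L(11)−A(0): 11 → L
V(21)−L(11): 10 → K
C(2)−Q(16): -14≡12 → M
S(18)−A(0): 18 → S
G(6)−L(11): -5≡21 → V
U(20)−Q(16): 4 → E
F(5)−A(0): 5 → F
N(13)−L(11): 2 → C
L(11)−Q(16): -5≡21 → V
W(22)−A(0): 22 → W
G(6)−L(11): -5≡21 → V
J(9)−Q(16): -7≡19 → T

GDLKMSVEFCVWVT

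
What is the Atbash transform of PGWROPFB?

P(15) → K(10)
G(6) → T(19)
W(22) → D(3)
R(17) → I(8)
O(14) → L(11)
P(15) → K(10)
F(5) → U(20)
B(1) → Y(24)

KTDILKUY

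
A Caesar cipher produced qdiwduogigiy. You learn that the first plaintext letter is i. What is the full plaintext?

From the crib: q(16)−i(8)=8, so the shift is 8.
Subtract 8 from each ciphertext letter:
q(16): 16−8=8 → i
d(3): 3−8=-5≡21 → v
i(8): 8−8=0 → a
w(22): 22−8=14 → o
d(3): 3−8=-5≡21 → v
u(20): 20−8=12 → m
o(14): 14−8=6 → g
g(6): 6−8=-2≡24 → y
i(8): 8−8=0 → a
g(6): 6−8=-2≡24 → y
i(8): 8−8=0 → a
y(24): 24−8=16 → q

ivaovmgyayaq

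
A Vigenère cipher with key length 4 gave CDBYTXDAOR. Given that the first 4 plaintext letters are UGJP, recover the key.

Subtract each crib letter from the matching ciphertext letter (mod 26):
C(2)−U(20)=-18≡8 → I
D(3)−G(6)=-3≡23 → X
B(1)−J(9)=-8≡18 → S
Y(24)−P(15)=9 → J

IXSJ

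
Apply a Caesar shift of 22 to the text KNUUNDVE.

GJQQJZRA

K(10): 10+22=32≡6 → G
N(13): 13+22=35≡9 → J
U(20): 20+22=42≡16 → Q
U(20): 20+22=42≡16 → Q
N(13): 13+22=35≡9 → J
D(3): 3+22=25 → Z
V(21): 21+22=43≡17 → R
E(4): 4+22=26≡0 → A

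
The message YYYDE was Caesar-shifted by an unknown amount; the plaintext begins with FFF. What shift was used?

19

From the crib: Y(24)−F(5)=19, so the shift is 19.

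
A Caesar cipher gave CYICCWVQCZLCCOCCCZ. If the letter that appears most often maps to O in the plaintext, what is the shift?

14

The most frequent ciphertext letter is C (appears 9 times).
C is position 2; O is position 14.
Shift = -12≡14.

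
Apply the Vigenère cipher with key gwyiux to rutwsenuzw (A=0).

xqrembtqxe

Repeat the key across the message: gwyiuxgwyi
r(17)+g(6): 23 → x
u(20)+w(22): 42≡16 → q
t(19)+y(24): 43≡17 → r
w(22)+i(8): 30≡4 → e
s(18)+u(20): 38≡12 → m
e(4)+x(23): 27≡1 → b
n(13)+g(6): 19 → t
u(20)+w(22): 42≡16 → q
z(25)+y(24): 49≡23 → x
w(22)+i(8): 30≡4 → e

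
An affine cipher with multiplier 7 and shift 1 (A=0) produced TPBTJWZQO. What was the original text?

The inverse of 7 mod 26 is 15, since 7·15=105≡1. Apply D(y)=15·(y−1) mod 26:
T(19): 15·(19−1)=270≡10 → K
P(15): 15·(15−1)=210≡2 → C
B(1): 15·(1−1)=0 → A
T(19): 15·(19−1)=270≡10 → K
J(9): 15·(9−1)=120≡16 → Q
W(22): 15·(22−1)=315≡3 → D
Z(25): 15·(25−1)=360≡22 → W
Q(16): 15·(16−1)=225≡17 → R
O(14): 15·(14−1)=195≡13 → N

KCAKQDWRN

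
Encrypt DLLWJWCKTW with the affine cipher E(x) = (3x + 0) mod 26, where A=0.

D(3): 3·3+0=9 → J
L(11): 3·11+0=33≡7 → H
L(11): 3·11+0=33≡7 → H
W(22): 3·22+0=66≡14 → O
J(9): 3·9+0=27≡1 → B
W(22): 3·22+0=66≡14 → O
C(2): 3·2+0=6 → G
K(10): 3·10+0=30≡4 → E
T(19): 3·19+0=57≡5 → F
W(22): 3·22+0=66≡14 → O

JHHOBOGEFO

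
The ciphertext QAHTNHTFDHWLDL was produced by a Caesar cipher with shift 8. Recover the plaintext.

Q(16): 16−8=8 → I
A(0): 0−8=-8≡18 → S
H(7): 7−8=-1≡25 → Z
T(19): 19−8=11 → L
N(13): 13−8=5 → F
H(7): 7−8=-1≡25 → Z
T(19): 19−8=11 → L
F(5): 5−8=-3≡23 → X
D(3): 3−8=-5≡21 → V
H(7): 7−8=-1≡25 → Z
W(22): 22−8=14 → O
L(11): 11−8=3 → D
D(3): 3−8=-5≡21 → V
L(11): 11−8=3 → D

ISZLFZLXVZODVD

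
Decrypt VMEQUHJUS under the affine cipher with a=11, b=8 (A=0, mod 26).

The inverse of 11 mod 26 is 19, since 11·19=209≡1. Apply D(y)=19·(y−8) mod 26:
V(21): 19·(21−8)=247≡13 → N
M(12): 19·(12−8)=76≡24 → Y
E(4): 19·(4−8)=-76≡2 → C
Q(16): 19·(16−8)=152≡22 → W
U(20): 19·(20−8)=228≡20 → U
H(7): 19·(7−8)=-19≡7 → H
J(9): 19·(9−8)=19 → T
U(20): 19·(20−8)=228≡20 → U
S(18): 19·(18−8)=190≡8 → I

NYCWUHTUI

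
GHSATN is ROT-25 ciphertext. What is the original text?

G(6): 6−25=-19≡7 → H
H(7): 7−25=-18≡8 → I
S(18): 18−25=-7≡19 → T
A(0): 0−25=-25≡1 → B
T(19): 19−25=-6≡20 → U
N(13): 13−25=-12≡14 → O

HITBUO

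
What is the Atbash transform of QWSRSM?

Q(16) → J(9)
W(22) → D(3)
S(18) → H(7)
R(17) → I(8)
S(18) → H(7)
M(12) → N(13)

JDHIHN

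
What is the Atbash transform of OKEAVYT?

LPVZEBG

O(14) → L(11)
K(10) → P(15)
E(4) → V(21)
A(0) → Z(25)
V(21) → E(4)
Y(24) → B(1)
T(19) → G(6)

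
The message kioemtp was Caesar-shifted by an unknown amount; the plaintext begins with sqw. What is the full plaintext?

sqwmubx

From the crib: k(10)−s(18)=-8≡18, so the shift is 18.
Subtract 18 from each ciphertext letter:
k(10): 10−18=-8≡18 → s
i(8): 8−18=-10≡16 → q
o(14): 14−18=-4≡22 → w
e(4): 4−18=-14≡12 → m
m(12): 12−18=-6≡20 → u
t(19): 19−18=1 → b
p(15): 15−18=-3≡23 → x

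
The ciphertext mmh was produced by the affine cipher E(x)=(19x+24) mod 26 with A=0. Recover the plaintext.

yyv

The inverse of 19 mod 26 is 11, since 19·11=209≡1. Apply D(y)=11·(y−24) mod 26:
m(12): 11·(12−24)=-132≡24 → y
m(12): 11·(12−24)=-132≡24 → y
h(7): 11·(7−24)=-187≡21 → v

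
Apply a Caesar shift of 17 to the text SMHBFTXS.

S(18): 18+17=35≡9 → J
M(12): 12+17=29≡3 → D
H(7): 7+17=24 → Y
B(1): 1+17=18 → S
F(5): 5+17=22 → W
T(19): 19+17=36≡10 → K
X(23): 23+17=40≡14 → O
S(18): 18+17=35≡9 → J

JDYSWKOJ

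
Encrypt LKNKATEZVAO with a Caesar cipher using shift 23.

IHKHXQBWSXL

L(11): 11+23=34≡8 → I
K(10): 10+23=33≡7 → H
N(13): 13+23=36≡10 → K
K(10): 10+23=33≡7 → H
A(0): 0+23=23 → X
T(19): 19+23=42≡16 → Q
E(4): 4+23=27≡1 → B
Z(25): 25+23=48≡22 → W
V(21): 21+23=44≡18 → S
A(0): 0+23=23 → X
O(14): 14+23=37≡11 → L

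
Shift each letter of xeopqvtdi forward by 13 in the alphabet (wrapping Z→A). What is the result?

x(23): 23+13=36≡10 → k
e(4): 4+13=17 → r
o(14): 14+13=27≡1 → b
p(15): 15+13=28≡2 → c
q(16): 16+13=29≡3 → d
v(21): 21+13=34≡8 → i
t(19): 19+13=32≡6 → g
d(3): 3+13=16 → q
i(8): 8+13=21 → v

krbcdigqv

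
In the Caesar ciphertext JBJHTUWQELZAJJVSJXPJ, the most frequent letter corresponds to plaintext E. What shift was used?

The most frequent ciphertext letter is J (appears 6 times).
J is position 9; E is position 4.
Shift = 5.

5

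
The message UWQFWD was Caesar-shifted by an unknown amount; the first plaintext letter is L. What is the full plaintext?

From the crib: U(20)−L(11)=9, so the shift is 9.
Subtract 9 from each ciphertext letter:
U(20): 20−9=11 → L
W(22): 22−9=13 → N
Q(16): 16−9=7 → H
F(5): 5−9=-4≡22 → W
W(22): 22−9=13 → N
D(3): 3−9=-6≡20 → U

LNHWNU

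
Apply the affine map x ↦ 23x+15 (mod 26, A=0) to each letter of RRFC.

R(17): 23·17+15=406≡16 → Q
R(17): 23·17+15=406≡16 → Q
F(5): 23·5+15=130≡0 → A
C(2): 23·2+15=61≡9 → J

QQAJ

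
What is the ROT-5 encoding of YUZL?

Y(24): 24+5=29≡3 → D
U(20): 20+5=25 → Z
Z(25): 25+5=30≡4 → E
L(11): 11+5=16 → Q

DZEQ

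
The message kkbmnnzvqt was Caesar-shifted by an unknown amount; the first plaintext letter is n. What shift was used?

From the crib: k(10)−n(13)=-3≡23, so the shift is 23.

23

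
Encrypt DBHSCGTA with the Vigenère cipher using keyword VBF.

Repeat the key across the message: VBFVBFVB
D(3)+V(21): 24 → Y
B(1)+B(1): 2 → C
H(7)+F(5): 12 → M
S(18)+V(21): 39≡13 → N
C(2)+B(1): 3 → D
G(6)+F(5): 11 → L
T(19)+V(21): 40≡14 → O
A(0)+B(1): 1 → B

YCMNDLOB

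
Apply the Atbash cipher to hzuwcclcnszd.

h(7) → s(18)
z(25) → a(0)
u(20) → f(5)
w(22) → d(3)
c(2) → x(23)
c(2) → x(23)
l(11) → o(14)
c(2) → x(23)
n(13) → m(12)
s(18) → h(7)
z(25) → a(0)
d(3) → w(22)

safdxxoxmhaw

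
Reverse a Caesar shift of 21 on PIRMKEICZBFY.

UNWRPJNHEGKD

P(15): 15−21=-6≡20 → U
I(8): 8−21=-13≡13 → N
R(17): 17−21=-4≡22 → W
M(12): 12−21=-9≡17 → R
K(10): 10−21=-11≡15 → P
E(4): 4−21=-17≡9 → J
I(8): 8−21=-13≡13 → N
C(2): 2−21=-19≡7 → H
Z(25): 25−21=4 → E
B(1): 1−21=-20≡6 → G
F(5): 5−21=-16≡10 → K
Y(24): 24−21=3 → D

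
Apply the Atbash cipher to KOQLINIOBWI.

PLJORMRLYDR

K(10) → P(15)
O(14) → L(11)
Q(16) → J(9)
L(11) → O(14)
I(8) → R(17)
N(13) → M(12)
I(8) → R(17)
O(14) → L(11)
B(1) → Y(24)
W(22) → D(3)
I(8) → R(17)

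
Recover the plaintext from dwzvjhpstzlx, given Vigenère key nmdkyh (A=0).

Repeat the key across the ciphertext: nmdkyhnmdkyh
d(3)−n(13): -10≡16 → q
w(22)−m(12): 10 → k
z(25)−d(3): 22 → w
v(21)−k(10): 11 → l
j(9)−y(24): -15≡11 → l
h(7)−h(7): 0 → a
p(15)−n(13): 2 → c
s(18)−m(12): 6 → g
t(19)−d(3): 16 → q
z(25)−k(10): 15 → p
l(11)−y(24): -13≡13 → n
x(23)−h(7): 16 → q

qkwllacgqpnq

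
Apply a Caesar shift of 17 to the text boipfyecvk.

sfzgwpvtmb

b(1): 1+17=18 → s
o(14): 14+17=31≡5 → f
i(8): 8+17=25 → z
p(15): 15+17=32≡6 → g
f(5): 5+17=22 → w
y(24): 24+17=41≡15 → p
e(4): 4+17=21 → v
c(2): 2+17=19 → t
v(21): 21+17=38≡12 → m
k(10): 10+17=27≡1 → b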